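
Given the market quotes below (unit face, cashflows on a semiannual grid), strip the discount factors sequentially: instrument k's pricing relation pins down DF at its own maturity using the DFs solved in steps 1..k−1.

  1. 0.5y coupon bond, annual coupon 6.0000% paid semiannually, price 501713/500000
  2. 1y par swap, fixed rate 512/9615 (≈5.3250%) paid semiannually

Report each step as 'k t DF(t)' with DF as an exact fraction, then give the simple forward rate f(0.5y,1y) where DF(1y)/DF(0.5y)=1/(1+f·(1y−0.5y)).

step 1 [0.5y] bond c/2=3/100: DF=(501713/500000 − 3/100·(0))/(1+3/100) = 4871/5000 ≈ 0.974200
step 2 [1y] swap r/2=256/9615: DF=(1 − 256/9615·(0.974200))/(1+256/9615) = 593/625 ≈ 0.948800

1 1/2 4871/5000
2 1 593/625
f(0.5y,1y) = ((4871/5000)/(593/625) − 1)/(1/2) = 127/2372 ≈ 5.3541%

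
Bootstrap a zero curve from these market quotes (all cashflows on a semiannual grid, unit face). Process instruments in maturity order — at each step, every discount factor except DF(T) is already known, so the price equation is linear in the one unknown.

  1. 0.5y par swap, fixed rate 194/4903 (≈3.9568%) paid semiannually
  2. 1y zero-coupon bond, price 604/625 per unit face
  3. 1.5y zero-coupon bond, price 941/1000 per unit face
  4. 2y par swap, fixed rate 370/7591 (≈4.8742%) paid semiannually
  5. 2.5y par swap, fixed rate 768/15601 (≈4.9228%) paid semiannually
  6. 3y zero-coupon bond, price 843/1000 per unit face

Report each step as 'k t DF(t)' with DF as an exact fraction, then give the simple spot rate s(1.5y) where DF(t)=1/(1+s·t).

1 1/2 4903/5000
2 1 604/625
3 3/2 941/1000
4 2 363/400
5 5/2 553/625
6 3 843/1000
s(1.5y) = (1/(941/1000) − 1)/(3/2) = 118/2823 ≈ 4.1800%

step 1 [0.5y] swap r/2=97/4903: DF=(1 − 97/4903·(0))/(1+97/4903) = 4903/5000 ≈ 0.980600
step 2 [1y] zero: DF = P = 604/625 ≈ 0.966400
step 3 [1.5y] zero: DF = P = 941/1000 ≈ 0.941000
step 4 [2y] swap r/2=185/7591: DF=(1 − 185/7591·(0.980600+0.966400+0.941000))/(1+185/7591) = 363/400 ≈ 0.907500
step 5 [2.5y] swap r/2=384/15601: DF=(1 − 384/15601·(0.980600+0.966400+0.941000+0.907500))/(1+384/15601) = 553/625 ≈ 0.884800
step 6 [3y] zero: DF = P = 843/1000 ≈ 0.843000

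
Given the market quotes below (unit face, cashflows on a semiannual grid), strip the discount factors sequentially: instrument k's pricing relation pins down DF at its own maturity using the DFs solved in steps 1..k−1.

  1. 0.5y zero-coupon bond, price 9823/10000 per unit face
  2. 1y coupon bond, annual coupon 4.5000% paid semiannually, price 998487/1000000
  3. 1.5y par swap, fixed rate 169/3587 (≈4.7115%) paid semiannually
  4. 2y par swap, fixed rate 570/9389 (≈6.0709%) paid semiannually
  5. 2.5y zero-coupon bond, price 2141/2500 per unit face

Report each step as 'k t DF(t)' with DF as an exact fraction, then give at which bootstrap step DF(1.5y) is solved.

1 1/2 9823/10000
2 1 9549/10000
3 3/2 2331/2500
4 2 443/500
5 5/2 2141/2500
DF(1.5y) is solved at step 3

step 1 [0.5y] zero: DF = P = 9823/10000 ≈ 0.982300
step 2 [1y] bond c/2=9/400: DF=(998487/1000000 − 9/400·(0.982300))/(1+9/400) = 9549/10000 ≈ 0.954900
step 3 [1.5y] swap r/2=169/7174: DF=(1 − 169/7174·(0.982300+0.954900))/(1+169/7174) = 2331/2500 ≈ 0.932400
step 4 [2y] swap r/2=285/9389: DF=(1 − 285/9389·(0.982300+0.954900+0.932400))/(1+285/9389) = 443/500 ≈ 0.886000
step 5 [2.5y] zero: DF = P = 2141/2500 ≈ 0.856400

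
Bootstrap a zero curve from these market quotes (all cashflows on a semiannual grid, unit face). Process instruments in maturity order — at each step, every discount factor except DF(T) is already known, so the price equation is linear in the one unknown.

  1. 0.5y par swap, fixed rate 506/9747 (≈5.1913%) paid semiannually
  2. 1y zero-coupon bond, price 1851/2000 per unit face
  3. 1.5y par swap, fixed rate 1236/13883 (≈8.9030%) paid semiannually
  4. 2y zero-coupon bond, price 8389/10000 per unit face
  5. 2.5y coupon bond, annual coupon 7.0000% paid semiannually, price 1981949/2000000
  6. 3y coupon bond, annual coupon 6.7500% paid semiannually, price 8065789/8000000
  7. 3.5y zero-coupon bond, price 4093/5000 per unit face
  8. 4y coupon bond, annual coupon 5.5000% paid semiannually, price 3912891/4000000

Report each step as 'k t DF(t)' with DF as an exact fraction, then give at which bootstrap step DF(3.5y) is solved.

step 1 [0.5y] swap r/2=253/9747: DF=(1 − 253/9747·(0))/(1+253/9747) = 9747/10000 ≈ 0.974700
step 2 [1y] zero: DF = P = 1851/2000 ≈ 0.925500
step 3 [1.5y] swap r/2=618/13883: DF=(1 − 618/13883·(0.974700+0.925500))/(1+618/13883) = 2191/2500 ≈ 0.876400
step 4 [2y] zero: DF = P = 8389/10000 ≈ 0.838900
step 5 [2.5y] bond c/2=7/200: DF=(1981949/2000000 − 7/200·(0.974700+0.925500+0.876400+0.838900))/(1+7/200) = 522/625 ≈ 0.835200
step 6 [3y] bond c/2=27/800: DF=(8065789/8000000 − 27/800·(0.974700+0.925500+0.876400+0.838900+0.835200))/(1+27/800) = 83/100 ≈ 0.830000
step 7 [3.5y] zero: DF = P = 4093/5000 ≈ 0.818600
step 8 [4y] bond c/2=11/400: DF=(3912891/4000000 − 11/400·(0.974700+0.925500+0.876400+0.838900+0.835200+0.830000+0.818600))/(1+11/400) = 493/625 ≈ 0.788800

1 1/2 9747/10000
2 1 1851/2000
3 3/2 2191/2500
4 2 8389/10000
5 5/2 522/625
6 3 83/100
7 7/2 4093/5000
8 4 493/625
DF(3.5y) is solved at step 7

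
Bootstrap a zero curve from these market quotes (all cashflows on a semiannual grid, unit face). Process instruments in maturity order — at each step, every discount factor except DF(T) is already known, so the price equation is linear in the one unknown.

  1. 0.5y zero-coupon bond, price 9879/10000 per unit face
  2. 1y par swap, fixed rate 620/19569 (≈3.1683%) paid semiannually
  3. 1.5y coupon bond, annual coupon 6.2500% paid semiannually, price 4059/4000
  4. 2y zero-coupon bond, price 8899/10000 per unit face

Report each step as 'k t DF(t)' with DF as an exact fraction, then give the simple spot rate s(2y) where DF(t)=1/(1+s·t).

step 1 [0.5y] zero: DF = P = 9879/10000 ≈ 0.987900
step 2 [1y] swap r/2=310/19569: DF=(1 − 310/19569·(0.987900))/(1+310/19569) = 969/1000 ≈ 0.969000
step 3 [1.5y] bond c/2=1/32: DF=(4059/4000 − 1/32·(0.987900+0.969000))/(1+1/32) = 9247/10000 ≈ 0.924700
step 4 [2y] zero: DF = P = 8899/10000 ≈ 0.889900

1 1/2 9879/10000
2 1 969/1000
3 3/2 9247/10000
4 2 8899/10000
s(2y) = (1/(8899/10000) − 1)/(2) = 1101/17798 ≈ 6.1861%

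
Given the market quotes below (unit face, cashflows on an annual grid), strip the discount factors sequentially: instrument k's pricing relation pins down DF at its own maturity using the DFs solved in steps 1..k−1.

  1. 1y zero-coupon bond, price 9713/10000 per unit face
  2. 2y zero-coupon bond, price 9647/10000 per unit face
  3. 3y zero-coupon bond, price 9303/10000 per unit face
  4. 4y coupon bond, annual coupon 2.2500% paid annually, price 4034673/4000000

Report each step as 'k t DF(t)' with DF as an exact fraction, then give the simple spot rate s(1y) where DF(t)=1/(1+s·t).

1 1 9713/10000
2 2 9647/10000
3 3 9303/10000
4 4 4617/5000
s(1y) = (1/(9713/10000) − 1)/(1) = 287/9713 ≈ 2.9548%

step 1 [1y] zero: DF = P = 9713/10000 ≈ 0.971300
step 2 [2y] zero: DF = P = 9647/10000 ≈ 0.964700
step 3 [3y] zero: DF = P = 9303/10000 ≈ 0.930300
step 4 [4y] bond c/1=9/400: DF=(4034673/4000000 − 9/400·(0.971300+0.964700+0.930300))/(1+9/400) = 4617/5000 ≈ 0.923400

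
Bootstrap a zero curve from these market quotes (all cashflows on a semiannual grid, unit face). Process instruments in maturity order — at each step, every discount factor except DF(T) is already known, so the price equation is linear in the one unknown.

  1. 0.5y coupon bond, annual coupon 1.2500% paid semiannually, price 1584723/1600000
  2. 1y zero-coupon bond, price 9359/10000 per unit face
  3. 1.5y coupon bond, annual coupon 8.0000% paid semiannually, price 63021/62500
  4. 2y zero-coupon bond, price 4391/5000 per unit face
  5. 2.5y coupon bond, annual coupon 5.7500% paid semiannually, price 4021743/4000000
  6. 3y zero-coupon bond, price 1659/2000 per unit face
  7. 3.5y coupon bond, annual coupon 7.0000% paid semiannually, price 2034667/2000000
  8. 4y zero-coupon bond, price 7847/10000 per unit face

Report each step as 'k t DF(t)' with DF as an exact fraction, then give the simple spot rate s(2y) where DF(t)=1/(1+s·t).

step 1 [0.5y] bond c/2=1/160: DF=(1584723/1600000 − 1/160·(0))/(1+1/160) = 9843/10000 ≈ 0.984300
step 2 [1y] zero: DF = P = 9359/10000 ≈ 0.935900
step 3 [1.5y] bond c/2=1/25: DF=(63021/62500 − 1/25·(0.984300+0.935900))/(1+1/25) = 8957/10000 ≈ 0.895700
step 4 [2y] zero: DF = P = 4391/5000 ≈ 0.878200
step 5 [2.5y] bond c/2=23/800: DF=(4021743/4000000 − 23/800·(0.984300+0.935900+0.895700+0.878200))/(1+23/800) = 8741/10000 ≈ 0.874100
step 6 [3y] zero: DF = P = 1659/2000 ≈ 0.829500
step 7 [3.5y] bond c/2=7/200: DF=(2034667/2000000 − 7/200·(0.984300+0.935900+0.895700+0.878200+0.874100+0.829500))/(1+7/200) = 2001/2500 ≈ 0.800400
step 8 [4y] zero: DF = P = 7847/10000 ≈ 0.784700

1 1/2 9843/10000
2 1 9359/10000
3 3/2 8957/10000
4 2 4391/5000
5 5/2 8741/10000
6 3 1659/2000
7 7/2 2001/2500
8 4 7847/10000
s(2y) = (1/(4391/5000) − 1)/(2) = 609/8782 ≈ 6.9346%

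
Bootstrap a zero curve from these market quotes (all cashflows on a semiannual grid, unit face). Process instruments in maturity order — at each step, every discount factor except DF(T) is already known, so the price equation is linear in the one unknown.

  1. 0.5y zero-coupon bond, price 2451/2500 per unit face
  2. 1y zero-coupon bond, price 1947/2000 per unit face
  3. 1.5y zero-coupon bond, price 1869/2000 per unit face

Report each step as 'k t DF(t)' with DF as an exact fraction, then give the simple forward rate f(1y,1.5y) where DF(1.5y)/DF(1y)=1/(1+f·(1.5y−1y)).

1 1/2 2451/2500
2 1 1947/2000
3 3/2 1869/2000
f(1y,1.5y) = ((1947/2000)/(1869/2000) − 1)/(1/2) = 52/623 ≈ 8.3467%

step 1 [0.5y] zero: DF = P = 2451/2500 ≈ 0.980400
step 2 [1y] zero: DF = P = 1947/2000 ≈ 0.973500
step 3 [1.5y] zero: DF = P = 1869/2000 ≈ 0.934500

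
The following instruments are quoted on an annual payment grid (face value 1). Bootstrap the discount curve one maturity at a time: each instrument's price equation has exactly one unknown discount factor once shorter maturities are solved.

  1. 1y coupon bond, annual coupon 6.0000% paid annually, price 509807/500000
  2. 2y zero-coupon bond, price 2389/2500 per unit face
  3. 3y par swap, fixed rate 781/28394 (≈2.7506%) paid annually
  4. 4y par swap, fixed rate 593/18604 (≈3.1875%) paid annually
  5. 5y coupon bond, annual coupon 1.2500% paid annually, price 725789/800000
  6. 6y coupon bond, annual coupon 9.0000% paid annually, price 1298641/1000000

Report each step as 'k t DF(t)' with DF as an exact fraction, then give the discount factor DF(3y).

step 1 [1y] bond c/1=3/50: DF=(509807/500000 − 3/50·(0))/(1+3/50) = 9619/10000 ≈ 0.961900
step 2 [2y] zero: DF = P = 2389/2500 ≈ 0.955600
step 3 [3y] swap r/1=781/28394: DF=(1 − 781/28394·(0.961900+0.955600))/(1+781/28394) = 9219/10000 ≈ 0.921900
step 4 [4y] swap r/1=593/18604: DF=(1 − 593/18604·(0.961900+0.955600+0.921900))/(1+593/18604) = 4407/5000 ≈ 0.881400
step 5 [5y] bond c/1=1/80: DF=(725789/800000 − 1/80·(0.961900+0.955600+0.921900+0.881400))/(1+1/80) = 8501/10000 ≈ 0.850100
step 6 [6y] bond c/1=9/100: DF=(1298641/1000000 − 9/100·(0.961900+0.955600+0.921900+0.881400+0.850100))/(1+9/100) = 407/500 ≈ 0.814000

1 1 9619/10000
2 2 2389/2500
3 3 9219/10000
4 4 4407/5000
5 5 8501/10000
6 6 407/500
DF(3y) = 9219/10000 ≈ 0.921900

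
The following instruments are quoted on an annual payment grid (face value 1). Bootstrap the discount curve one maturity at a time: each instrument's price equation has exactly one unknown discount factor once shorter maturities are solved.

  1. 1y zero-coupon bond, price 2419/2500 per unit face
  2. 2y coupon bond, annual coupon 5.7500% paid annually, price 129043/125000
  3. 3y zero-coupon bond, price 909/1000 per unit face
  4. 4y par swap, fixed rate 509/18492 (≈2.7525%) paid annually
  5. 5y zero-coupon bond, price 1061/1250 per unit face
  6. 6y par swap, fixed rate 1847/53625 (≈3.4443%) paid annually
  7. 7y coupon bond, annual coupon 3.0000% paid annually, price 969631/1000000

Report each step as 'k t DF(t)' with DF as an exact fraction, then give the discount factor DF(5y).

1 1 2419/2500
2 2 2309/2500
3 3 909/1000
4 4 4491/5000
5 5 1061/1250
6 6 8153/10000
7 7 1963/2500
DF(5y) = 1061/1250 ≈ 0.848800

step 1 [1y] zero: DF = P = 2419/2500 ≈ 0.967600
step 2 [2y] bond c/1=23/400: DF=(129043/125000 − 23/400·(0.967600))/(1+23/400) = 2309/2500 ≈ 0.923600
step 3 [3y] zero: DF = P = 909/1000 ≈ 0.909000
step 4 [4y] swap r/1=509/18492: DF=(1 − 509/18492·(0.967600+0.923600+0.909000))/(1+509/18492) = 4491/5000 ≈ 0.898200
step 5 [5y] zero: DF = P = 1061/1250 ≈ 0.848800
step 6 [6y] swap r/1=1847/53625: DF=(1 − 1847/53625·(0.967600+0.923600+0.909000+0.898200+0.848800))/(1+1847/53625) = 8153/10000 ≈ 0.815300
step 7 [7y] bond c/1=3/100: DF=(969631/1000000 − 3/100·(0.967600+0.923600+0.909000+0.898200+0.848800+0.815300))/(1+3/100) = 1963/2500 ≈ 0.785200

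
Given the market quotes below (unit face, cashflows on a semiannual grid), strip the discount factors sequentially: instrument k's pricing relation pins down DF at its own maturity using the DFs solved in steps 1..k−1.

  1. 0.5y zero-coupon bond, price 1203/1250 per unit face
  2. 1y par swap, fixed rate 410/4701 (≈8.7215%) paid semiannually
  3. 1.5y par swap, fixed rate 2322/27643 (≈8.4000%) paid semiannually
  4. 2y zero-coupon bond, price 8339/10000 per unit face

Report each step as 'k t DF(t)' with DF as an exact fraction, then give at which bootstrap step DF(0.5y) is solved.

step 1 [0.5y] zero: DF = P = 1203/1250 ≈ 0.962400
step 2 [1y] swap r/2=205/4701: DF=(1 − 205/4701·(0.962400))/(1+205/4701) = 459/500 ≈ 0.918000
step 3 [1.5y] swap r/2=1161/27643: DF=(1 − 1161/27643·(0.962400+0.918000))/(1+1161/27643) = 8839/10000 ≈ 0.883900
step 4 [2y] zero: DF = P = 8339/10000 ≈ 0.833900

1 1/2 1203/1250
2 1 459/500
3 3/2 8839/10000
4 2 8339/10000
DF(0.5y) is solved at step 1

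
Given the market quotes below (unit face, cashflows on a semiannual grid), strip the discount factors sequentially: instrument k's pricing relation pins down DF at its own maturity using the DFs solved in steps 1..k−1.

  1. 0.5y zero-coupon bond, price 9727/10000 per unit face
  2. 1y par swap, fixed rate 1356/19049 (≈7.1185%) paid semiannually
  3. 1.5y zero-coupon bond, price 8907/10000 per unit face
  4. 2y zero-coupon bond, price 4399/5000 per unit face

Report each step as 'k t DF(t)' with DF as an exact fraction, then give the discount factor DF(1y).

step 1 [0.5y] zero: DF = P = 9727/10000 ≈ 0.972700
step 2 [1y] swap r/2=678/19049: DF=(1 − 678/19049·(0.972700))/(1+678/19049) = 4661/5000 ≈ 0.932200
step 3 [1.5y] zero: DF = P = 8907/10000 ≈ 0.890700
step 4 [2y] zero: DF = P = 4399/5000 ≈ 0.879800

1 1/2 9727/10000
2 1 4661/5000
3 3/2 8907/10000
4 2 4399/5000
DF(1y) = 4661/5000 ≈ 0.932200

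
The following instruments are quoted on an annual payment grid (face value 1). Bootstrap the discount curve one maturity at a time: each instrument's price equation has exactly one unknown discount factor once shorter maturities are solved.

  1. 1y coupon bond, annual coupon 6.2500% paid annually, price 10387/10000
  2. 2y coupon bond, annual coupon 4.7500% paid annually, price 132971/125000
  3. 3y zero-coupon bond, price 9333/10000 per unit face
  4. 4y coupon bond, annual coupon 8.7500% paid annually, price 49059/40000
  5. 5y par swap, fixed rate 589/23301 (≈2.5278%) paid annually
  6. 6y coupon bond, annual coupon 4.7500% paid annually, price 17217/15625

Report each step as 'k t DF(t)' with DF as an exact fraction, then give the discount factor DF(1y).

step 1 [1y] bond c/1=1/16: DF=(10387/10000 − 1/16·(0))/(1+1/16) = 611/625 ≈ 0.977600
step 2 [2y] bond c/1=19/400: DF=(132971/125000 − 19/400·(0.977600))/(1+19/400) = 607/625 ≈ 0.971200
step 3 [3y] zero: DF = P = 9333/10000 ≈ 0.933300
step 4 [4y] bond c/1=7/80: DF=(49059/40000 − 7/80·(0.977600+0.971200+0.933300))/(1+7/80) = 8959/10000 ≈ 0.895900
step 5 [5y] swap r/1=589/23301: DF=(1 − 589/23301·(0.977600+0.971200+0.933300+0.895900))/(1+589/23301) = 4411/5000 ≈ 0.882200
step 6 [6y] bond c/1=19/400: DF=(17217/15625 − 19/400·(0.977600+0.971200+0.933300+0.895900+0.882200))/(1+19/400) = 4203/5000 ≈ 0.840600

1 1 611/625
2 2 607/625
3 3 9333/10000
4 4 8959/10000
5 5 4411/5000
6 6 4203/5000
DF(1y) = 611/625 ≈ 0.977600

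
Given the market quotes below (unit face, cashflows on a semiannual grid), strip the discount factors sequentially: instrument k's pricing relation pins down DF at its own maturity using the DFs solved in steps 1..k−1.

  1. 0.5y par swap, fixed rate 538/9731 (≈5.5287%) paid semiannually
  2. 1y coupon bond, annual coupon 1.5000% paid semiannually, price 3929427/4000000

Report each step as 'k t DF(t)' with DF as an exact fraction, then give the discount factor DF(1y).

1 1/2 9731/10000
2 1 4839/5000
DF(1y) = 4839/5000 ≈ 0.967800

step 1 [0.5y] swap r/2=269/9731: DF=(1 − 269/9731·(0))/(1+269/9731) = 9731/10000 ≈ 0.973100
step 2 [1y] bond c/2=3/400: DF=(3929427/4000000 − 3/400·(0.973100))/(1+3/400) = 4839/5000 ≈ 0.967800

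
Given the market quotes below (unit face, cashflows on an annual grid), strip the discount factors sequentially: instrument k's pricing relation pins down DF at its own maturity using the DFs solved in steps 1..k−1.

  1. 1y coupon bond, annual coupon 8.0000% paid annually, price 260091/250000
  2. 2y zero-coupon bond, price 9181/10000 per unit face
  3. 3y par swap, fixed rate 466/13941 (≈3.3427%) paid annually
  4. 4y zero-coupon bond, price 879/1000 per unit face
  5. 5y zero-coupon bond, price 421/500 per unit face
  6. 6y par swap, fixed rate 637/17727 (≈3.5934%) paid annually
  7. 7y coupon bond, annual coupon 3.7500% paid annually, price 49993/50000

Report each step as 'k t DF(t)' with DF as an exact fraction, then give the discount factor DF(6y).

step 1 [1y] bond c/1=2/25: DF=(260091/250000 − 2/25·(0))/(1+2/25) = 9633/10000 ≈ 0.963300
step 2 [2y] zero: DF = P = 9181/10000 ≈ 0.918100
step 3 [3y] swap r/1=466/13941: DF=(1 − 466/13941·(0.963300+0.918100))/(1+466/13941) = 2267/2500 ≈ 0.906800
step 4 [4y] zero: DF = P = 879/1000 ≈ 0.879000
step 5 [5y] zero: DF = P = 421/500 ≈ 0.842000
step 6 [6y] swap r/1=637/17727: DF=(1 − 637/17727·(0.963300+0.918100+0.906800+0.879000+0.842000))/(1+637/17727) = 8089/10000 ≈ 0.808900
step 7 [7y] bond c/1=3/80: DF=(49993/50000 − 3/80·(0.963300+0.918100+0.906800+0.879000+0.842000+0.808900))/(1+3/80) = 1543/2000 ≈ 0.771500

1 1 9633/10000
2 2 9181/10000
3 3 2267/2500
4 4 879/1000
5 5 421/500
6 6 8089/10000
7 7 1543/2000
DF(6y) = 8089/10000 ≈ 0.808900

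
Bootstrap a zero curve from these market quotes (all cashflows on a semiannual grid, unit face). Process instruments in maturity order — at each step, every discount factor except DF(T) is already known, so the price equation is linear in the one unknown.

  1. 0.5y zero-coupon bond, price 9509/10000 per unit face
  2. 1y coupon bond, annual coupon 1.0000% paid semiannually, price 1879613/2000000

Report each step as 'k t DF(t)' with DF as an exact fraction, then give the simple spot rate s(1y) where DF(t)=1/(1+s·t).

1 1/2 9509/10000
2 1 1163/1250
s(1y) = (1/(1163/1250) − 1)/(1) = 87/1163 ≈ 7.4807%

step 1 [0.5y] zero: DF = P = 9509/10000 ≈ 0.950900
step 2 [1y] bond c/2=1/200: DF=(1879613/2000000 − 1/200·(0.950900))/(1+1/200) = 1163/1250 ≈ 0.930400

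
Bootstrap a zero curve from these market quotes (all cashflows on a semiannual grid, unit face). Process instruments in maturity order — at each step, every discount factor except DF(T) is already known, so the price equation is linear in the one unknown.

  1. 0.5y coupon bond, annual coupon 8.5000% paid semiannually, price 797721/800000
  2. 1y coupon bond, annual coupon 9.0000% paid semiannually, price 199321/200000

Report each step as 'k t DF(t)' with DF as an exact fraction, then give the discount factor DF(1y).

1 1/2 1913/2000
2 1 73/80
DF(1y) = 73/80 ≈ 0.912500

step 1 [0.5y] bond c/2=17/400: DF=(797721/800000 − 17/400·(0))/(1+17/400) = 1913/2000 ≈ 0.956500
step 2 [1y] bond c/2=9/200: DF=(199321/200000 − 9/200·(0.956500))/(1+9/200) = 73/80 ≈ 0.912500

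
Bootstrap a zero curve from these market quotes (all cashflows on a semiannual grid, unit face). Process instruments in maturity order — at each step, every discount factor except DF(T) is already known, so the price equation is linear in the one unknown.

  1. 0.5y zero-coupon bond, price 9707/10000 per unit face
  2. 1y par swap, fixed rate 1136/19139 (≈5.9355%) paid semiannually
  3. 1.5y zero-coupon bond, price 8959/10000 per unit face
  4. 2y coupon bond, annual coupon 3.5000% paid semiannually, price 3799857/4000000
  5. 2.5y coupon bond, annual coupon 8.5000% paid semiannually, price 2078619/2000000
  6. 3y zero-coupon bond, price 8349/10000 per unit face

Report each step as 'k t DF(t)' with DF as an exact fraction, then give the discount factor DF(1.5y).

1 1/2 9707/10000
2 1 1179/1250
3 3/2 8959/10000
4 2 8853/10000
5 5/2 8463/10000
6 3 8349/10000
DF(1.5y) = 8959/10000 ≈ 0.895900

step 1 [0.5y] zero: DF = P = 9707/10000 ≈ 0.970700
step 2 [1y] swap r/2=568/19139: DF=(1 − 568/19139·(0.970700))/(1+568/19139) = 1179/1250 ≈ 0.943200
step 3 [1.5y] zero: DF = P = 8959/10000 ≈ 0.895900
step 4 [2y] bond c/2=7/400: DF=(3799857/4000000 − 7/400·(0.970700+0.943200+0.895900))/(1+7/400) = 8853/10000 ≈ 0.885300
step 5 [2.5y] bond c/2=17/400: DF=(2078619/2000000 − 17/400·(0.970700+0.943200+0.895900+0.885300))/(1+17/400) = 8463/10000 ≈ 0.846300
step 6 [3y] zero: DF = P = 8349/10000 ≈ 0.834900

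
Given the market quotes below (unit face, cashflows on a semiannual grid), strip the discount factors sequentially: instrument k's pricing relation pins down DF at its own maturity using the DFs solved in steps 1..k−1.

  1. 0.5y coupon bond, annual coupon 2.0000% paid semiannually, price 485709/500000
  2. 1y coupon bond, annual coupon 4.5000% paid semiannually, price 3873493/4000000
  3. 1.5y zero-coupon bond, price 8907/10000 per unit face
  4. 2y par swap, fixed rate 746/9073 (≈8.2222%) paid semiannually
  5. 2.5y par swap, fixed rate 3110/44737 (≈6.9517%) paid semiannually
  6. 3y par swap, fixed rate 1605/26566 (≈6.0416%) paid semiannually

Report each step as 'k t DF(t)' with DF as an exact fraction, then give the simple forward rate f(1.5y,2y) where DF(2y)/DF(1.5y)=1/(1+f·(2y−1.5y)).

step 1 [0.5y] bond c/2=1/100: DF=(485709/500000 − 1/100·(0))/(1+1/100) = 4809/5000 ≈ 0.961800
step 2 [1y] bond c/2=9/400: DF=(3873493/4000000 − 9/400·(0.961800))/(1+9/400) = 9259/10000 ≈ 0.925900
step 3 [1.5y] zero: DF = P = 8907/10000 ≈ 0.890700
step 4 [2y] swap r/2=373/9073: DF=(1 − 373/9073·(0.961800+0.925900+0.890700))/(1+373/9073) = 2127/2500 ≈ 0.850800
step 5 [2.5y] swap r/2=1555/44737: DF=(1 − 1555/44737·(0.961800+0.925900+0.890700+0.850800))/(1+1555/44737) = 1689/2000 ≈ 0.844500
step 6 [3y] swap r/2=1605/53132: DF=(1 − 1605/53132·(0.961800+0.925900+0.890700+0.850800+0.844500))/(1+1605/53132) = 1679/2000 ≈ 0.839500

1 1/2 4809/5000
2 1 9259/10000
3 3/2 8907/10000
4 2 2127/2500
5 5/2 1689/2000
6 3 1679/2000
f(1.5y,2y) = ((8907/10000)/(2127/2500) − 1)/(1/2) = 133/1418 ≈ 9.3794%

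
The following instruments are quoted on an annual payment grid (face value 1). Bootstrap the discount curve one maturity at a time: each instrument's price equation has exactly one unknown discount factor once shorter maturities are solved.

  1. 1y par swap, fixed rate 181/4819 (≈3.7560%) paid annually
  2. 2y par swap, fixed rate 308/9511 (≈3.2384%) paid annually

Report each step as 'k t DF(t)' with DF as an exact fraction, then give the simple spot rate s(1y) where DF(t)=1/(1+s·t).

1 1 4819/5000
2 2 1173/1250
s(1y) = (1/(4819/5000) − 1)/(1) = 181/4819 ≈ 3.7560%

step 1 [1y] swap r/1=181/4819: DF=(1 − 181/4819·(0))/(1+181/4819) = 4819/5000 ≈ 0.963800
step 2 [2y] swap r/1=308/9511: DF=(1 − 308/9511·(0.963800))/(1+308/9511) = 1173/1250 ≈ 0.938400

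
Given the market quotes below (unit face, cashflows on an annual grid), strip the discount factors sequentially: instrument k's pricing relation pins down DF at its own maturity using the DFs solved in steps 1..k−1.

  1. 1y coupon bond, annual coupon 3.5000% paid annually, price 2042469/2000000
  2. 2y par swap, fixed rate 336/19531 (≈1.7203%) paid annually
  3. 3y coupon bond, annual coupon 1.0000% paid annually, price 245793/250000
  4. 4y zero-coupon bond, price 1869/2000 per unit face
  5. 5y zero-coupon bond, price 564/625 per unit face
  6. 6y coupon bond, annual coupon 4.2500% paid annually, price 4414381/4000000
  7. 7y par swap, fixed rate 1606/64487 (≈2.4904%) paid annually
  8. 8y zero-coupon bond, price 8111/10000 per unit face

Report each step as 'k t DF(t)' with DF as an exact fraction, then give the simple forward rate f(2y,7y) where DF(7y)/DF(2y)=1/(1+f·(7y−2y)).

step 1 [1y] bond c/1=7/200: DF=(2042469/2000000 − 7/200·(0))/(1+7/200) = 9867/10000 ≈ 0.986700
step 2 [2y] swap r/1=336/19531: DF=(1 − 336/19531·(0.986700))/(1+336/19531) = 604/625 ≈ 0.966400
step 3 [3y] bond c/1=1/100: DF=(245793/250000 − 1/100·(0.986700+0.966400))/(1+1/100) = 9541/10000 ≈ 0.954100
step 4 [4y] zero: DF = P = 1869/2000 ≈ 0.934500
step 5 [5y] zero: DF = P = 564/625 ≈ 0.902400
step 6 [6y] bond c/1=17/400: DF=(4414381/4000000 − 17/400·(0.986700+0.966400+0.954100+0.934500+0.902400))/(1+17/400) = 2163/2500 ≈ 0.865200
step 7 [7y] swap r/1=1606/64487: DF=(1 − 1606/64487·(0.986700+0.966400+0.954100+0.934500+0.902400+0.865200))/(1+1606/64487) = 4197/5000 ≈ 0.839400
step 8 [8y] zero: DF = P = 8111/10000 ≈ 0.811100

1 1 9867/10000
2 2 604/625
3 3 9541/10000
4 4 1869/2000
5 5 564/625
6 6 2163/2500
7 7 4197/5000
8 8 8111/10000
f(2y,7y) = ((604/625)/(4197/5000) − 1)/(5) = 127/4197 ≈ 3.0260%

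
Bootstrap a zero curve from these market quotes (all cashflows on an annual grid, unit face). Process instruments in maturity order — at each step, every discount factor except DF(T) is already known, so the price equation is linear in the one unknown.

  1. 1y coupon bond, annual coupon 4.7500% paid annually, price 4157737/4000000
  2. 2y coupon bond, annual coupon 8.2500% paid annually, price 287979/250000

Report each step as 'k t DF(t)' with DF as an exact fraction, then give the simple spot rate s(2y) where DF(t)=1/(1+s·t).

step 1 [1y] bond c/1=19/400: DF=(4157737/4000000 − 19/400·(0))/(1+19/400) = 9923/10000 ≈ 0.992300
step 2 [2y] bond c/1=33/400: DF=(287979/250000 − 33/400·(0.992300))/(1+33/400) = 1977/2000 ≈ 0.988500

1 1 9923/10000
2 2 1977/2000
s(2y) = (1/(1977/2000) − 1)/(2) = 23/3954 ≈ 0.5817%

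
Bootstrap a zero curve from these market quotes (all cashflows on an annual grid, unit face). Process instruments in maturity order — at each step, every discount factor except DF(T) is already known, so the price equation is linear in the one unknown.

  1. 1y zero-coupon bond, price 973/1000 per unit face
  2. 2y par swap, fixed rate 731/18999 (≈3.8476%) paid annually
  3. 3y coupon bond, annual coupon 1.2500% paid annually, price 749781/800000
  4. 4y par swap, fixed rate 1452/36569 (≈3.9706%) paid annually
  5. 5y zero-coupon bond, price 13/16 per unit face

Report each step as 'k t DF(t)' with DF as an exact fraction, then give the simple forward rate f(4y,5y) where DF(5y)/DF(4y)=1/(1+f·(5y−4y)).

step 1 [1y] zero: DF = P = 973/1000 ≈ 0.973000
step 2 [2y] swap r/1=731/18999: DF=(1 − 731/18999·(0.973000))/(1+731/18999) = 9269/10000 ≈ 0.926900
step 3 [3y] bond c/1=1/80: DF=(749781/800000 − 1/80·(0.973000+0.926900))/(1+1/80) = 4511/5000 ≈ 0.902200
step 4 [4y] swap r/1=1452/36569: DF=(1 − 1452/36569·(0.973000+0.926900+0.902200))/(1+1452/36569) = 2137/2500 ≈ 0.854800
step 5 [5y] zero: DF = P = 13/16 ≈ 0.812500

1 1 973/1000
2 2 9269/10000
3 3 4511/5000
4 4 2137/2500
5 5 13/16
f(4y,5y) = ((2137/2500)/(13/16) − 1)/(1) = 423/8125 ≈ 5.2062%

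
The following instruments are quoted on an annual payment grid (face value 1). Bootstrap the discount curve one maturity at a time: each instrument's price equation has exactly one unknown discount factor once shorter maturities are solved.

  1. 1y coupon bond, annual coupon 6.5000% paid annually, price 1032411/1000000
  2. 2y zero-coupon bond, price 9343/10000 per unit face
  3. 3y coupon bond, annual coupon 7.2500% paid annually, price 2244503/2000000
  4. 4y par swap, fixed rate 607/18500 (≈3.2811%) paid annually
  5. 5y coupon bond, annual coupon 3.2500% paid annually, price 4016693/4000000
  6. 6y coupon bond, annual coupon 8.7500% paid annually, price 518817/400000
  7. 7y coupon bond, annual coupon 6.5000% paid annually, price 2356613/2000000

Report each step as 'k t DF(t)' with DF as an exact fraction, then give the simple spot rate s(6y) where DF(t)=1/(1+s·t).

step 1 [1y] bond c/1=13/200: DF=(1032411/1000000 − 13/200·(0))/(1+13/200) = 4847/5000 ≈ 0.969400
step 2 [2y] zero: DF = P = 9343/10000 ≈ 0.934300
step 3 [3y] bond c/1=29/400: DF=(2244503/2000000 − 29/400·(0.969400+0.934300))/(1+29/400) = 9177/10000 ≈ 0.917700
step 4 [4y] swap r/1=607/18500: DF=(1 − 607/18500·(0.969400+0.934300+0.917700))/(1+607/18500) = 4393/5000 ≈ 0.878600
step 5 [5y] bond c/1=13/400: DF=(4016693/4000000 − 13/400·(0.969400+0.934300+0.917700+0.878600))/(1+13/400) = 8561/10000 ≈ 0.856100
step 6 [6y] bond c/1=7/80: DF=(518817/400000 − 7/80·(0.969400+0.934300+0.917700+0.878600+0.856100))/(1+7/80) = 8261/10000 ≈ 0.826100
step 7 [7y] bond c/1=13/200: DF=(2356613/2000000 − 13/200·(0.969400+0.934300+0.917700+0.878600+0.856100+0.826100))/(1+13/200) = 7779/10000 ≈ 0.777900

1 1 4847/5000
2 2 9343/10000
3 3 9177/10000
4 4 4393/5000
5 5 8561/10000
6 6 8261/10000
7 7 7779/10000
s(6y) = (1/(8261/10000) − 1)/(6) = 1739/49566 ≈ 3.5085%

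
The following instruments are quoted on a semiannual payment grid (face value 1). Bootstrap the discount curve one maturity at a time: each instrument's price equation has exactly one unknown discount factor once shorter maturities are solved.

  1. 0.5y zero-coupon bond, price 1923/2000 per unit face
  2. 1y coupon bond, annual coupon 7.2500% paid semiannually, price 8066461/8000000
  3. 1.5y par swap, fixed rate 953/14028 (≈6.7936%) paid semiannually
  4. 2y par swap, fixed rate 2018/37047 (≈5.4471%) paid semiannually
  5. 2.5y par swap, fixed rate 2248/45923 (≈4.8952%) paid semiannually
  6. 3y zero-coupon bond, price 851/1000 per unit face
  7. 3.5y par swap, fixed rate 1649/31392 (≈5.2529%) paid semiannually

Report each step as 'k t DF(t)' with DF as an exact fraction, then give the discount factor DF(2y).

step 1 [0.5y] zero: DF = P = 1923/2000 ≈ 0.961500
step 2 [1y] bond c/2=29/800: DF=(8066461/8000000 − 29/800·(0.961500))/(1+29/800) = 4697/5000 ≈ 0.939400
step 3 [1.5y] swap r/2=953/28056: DF=(1 − 953/28056·(0.961500+0.939400))/(1+953/28056) = 9047/10000 ≈ 0.904700
step 4 [2y] swap r/2=1009/37047: DF=(1 − 1009/37047·(0.961500+0.939400+0.904700))/(1+1009/37047) = 8991/10000 ≈ 0.899100
step 5 [2.5y] swap r/2=1124/45923: DF=(1 − 1124/45923·(0.961500+0.939400+0.904700+0.899100))/(1+1124/45923) = 2219/2500 ≈ 0.887600
step 6 [3y] zero: DF = P = 851/1000 ≈ 0.851000
step 7 [3.5y] swap r/2=1649/62784: DF=(1 − 1649/62784·(0.961500+0.939400+0.904700+0.899100+0.887600+0.851000))/(1+1649/62784) = 8351/10000 ≈ 0.835100

1 1/2 1923/2000
2 1 4697/5000
3 3/2 9047/10000
4 2 8991/10000
5 5/2 2219/2500
6 3 851/1000
7 7/2 8351/10000
DF(2y) = 8991/10000 ≈ 0.899100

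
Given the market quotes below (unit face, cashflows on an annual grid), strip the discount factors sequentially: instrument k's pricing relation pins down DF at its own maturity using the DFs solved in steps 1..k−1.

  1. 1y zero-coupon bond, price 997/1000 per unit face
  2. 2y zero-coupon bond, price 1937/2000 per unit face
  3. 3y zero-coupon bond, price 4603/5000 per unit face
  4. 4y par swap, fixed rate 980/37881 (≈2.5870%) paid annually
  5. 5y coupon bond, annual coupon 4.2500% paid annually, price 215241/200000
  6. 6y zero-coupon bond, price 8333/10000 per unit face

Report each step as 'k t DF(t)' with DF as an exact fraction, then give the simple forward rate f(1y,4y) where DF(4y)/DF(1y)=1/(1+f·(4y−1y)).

1 1 997/1000
2 2 1937/2000
3 3 4603/5000
4 4 451/500
5 5 8779/10000
6 6 8333/10000
f(1y,4y) = ((997/1000)/(451/500) − 1)/(3) = 95/2706 ≈ 3.5107%

step 1 [1y] zero: DF = P = 997/1000 ≈ 0.997000
step 2 [2y] zero: DF = P = 1937/2000 ≈ 0.968500
step 3 [3y] zero: DF = P = 4603/5000 ≈ 0.920600
step 4 [4y] swap r/1=980/37881: DF=(1 − 980/37881·(0.997000+0.968500+0.920600))/(1+980/37881) = 451/500 ≈ 0.902000
step 5 [5y] bond c/1=17/400: DF=(215241/200000 − 17/400·(0.997000+0.968500+0.920600+0.902000))/(1+17/400) = 8779/10000 ≈ 0.877900
step 6 [6y] zero: DF = P = 8333/10000 ≈ 0.833300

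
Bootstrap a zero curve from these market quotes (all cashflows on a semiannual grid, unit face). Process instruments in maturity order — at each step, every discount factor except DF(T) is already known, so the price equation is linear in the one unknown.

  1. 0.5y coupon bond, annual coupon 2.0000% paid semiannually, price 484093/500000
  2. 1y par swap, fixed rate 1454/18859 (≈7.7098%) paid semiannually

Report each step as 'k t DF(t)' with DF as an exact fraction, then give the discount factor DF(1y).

step 1 [0.5y] bond c/2=1/100: DF=(484093/500000 − 1/100·(0))/(1+1/100) = 4793/5000 ≈ 0.958600
step 2 [1y] swap r/2=727/18859: DF=(1 − 727/18859·(0.958600))/(1+727/18859) = 9273/10000 ≈ 0.927300

1 1/2 4793/5000
2 1 9273/10000
DF(1y) = 9273/10000 ≈ 0.927300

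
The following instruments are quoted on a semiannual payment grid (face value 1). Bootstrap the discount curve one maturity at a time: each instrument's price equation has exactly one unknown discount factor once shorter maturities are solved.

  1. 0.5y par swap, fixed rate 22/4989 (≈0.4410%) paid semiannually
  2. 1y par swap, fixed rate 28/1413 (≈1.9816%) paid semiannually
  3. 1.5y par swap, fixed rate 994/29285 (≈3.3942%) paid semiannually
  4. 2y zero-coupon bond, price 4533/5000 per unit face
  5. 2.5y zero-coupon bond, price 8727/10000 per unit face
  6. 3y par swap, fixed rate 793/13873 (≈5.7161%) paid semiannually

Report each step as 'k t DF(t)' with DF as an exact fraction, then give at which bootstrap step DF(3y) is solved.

step 1 [0.5y] swap r/2=11/4989: DF=(1 − 11/4989·(0))/(1+11/4989) = 4989/5000 ≈ 0.997800
step 2 [1y] swap r/2=14/1413: DF=(1 − 14/1413·(0.997800))/(1+14/1413) = 2451/2500 ≈ 0.980400
step 3 [1.5y] swap r/2=497/29285: DF=(1 − 497/29285·(0.997800+0.980400))/(1+497/29285) = 9503/10000 ≈ 0.950300
step 4 [2y] zero: DF = P = 4533/5000 ≈ 0.906600
step 5 [2.5y] zero: DF = P = 8727/10000 ≈ 0.872700
step 6 [3y] swap r/2=793/27746: DF=(1 − 793/27746·(0.997800+0.980400+0.950300+0.906600+0.872700))/(1+793/27746) = 4207/5000 ≈ 0.841400

1 1/2 4989/5000
2 1 2451/2500
3 3/2 9503/10000
4 2 4533/5000
5 5/2 8727/10000
6 3 4207/5000
DF(3y) is solved at step 6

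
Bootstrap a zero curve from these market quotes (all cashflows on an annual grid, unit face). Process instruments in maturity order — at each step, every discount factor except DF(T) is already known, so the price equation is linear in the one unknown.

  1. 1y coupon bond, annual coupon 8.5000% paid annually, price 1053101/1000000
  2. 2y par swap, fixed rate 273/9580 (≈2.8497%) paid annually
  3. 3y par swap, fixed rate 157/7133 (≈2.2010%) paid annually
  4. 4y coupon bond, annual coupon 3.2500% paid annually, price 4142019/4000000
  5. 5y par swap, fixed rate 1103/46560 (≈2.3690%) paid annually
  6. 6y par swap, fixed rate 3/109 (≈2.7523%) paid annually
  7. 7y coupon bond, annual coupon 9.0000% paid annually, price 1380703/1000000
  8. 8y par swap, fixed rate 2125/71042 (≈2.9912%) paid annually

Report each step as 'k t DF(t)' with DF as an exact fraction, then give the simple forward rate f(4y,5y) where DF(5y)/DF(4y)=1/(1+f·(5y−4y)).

step 1 [1y] bond c/1=17/200: DF=(1053101/1000000 − 17/200·(0))/(1+17/200) = 4853/5000 ≈ 0.970600
step 2 [2y] swap r/1=273/9580: DF=(1 − 273/9580·(0.970600))/(1+273/9580) = 4727/5000 ≈ 0.945400
step 3 [3y] swap r/1=157/7133: DF=(1 − 157/7133·(0.970600+0.945400))/(1+157/7133) = 2343/2500 ≈ 0.937200
step 4 [4y] bond c/1=13/400: DF=(4142019/4000000 − 13/400·(0.970600+0.945400+0.937200))/(1+13/400) = 9131/10000 ≈ 0.913100
step 5 [5y] swap r/1=1103/46560: DF=(1 − 1103/46560·(0.970600+0.945400+0.937200+0.913100))/(1+1103/46560) = 8897/10000 ≈ 0.889700
step 6 [6y] swap r/1=3/109: DF=(1 − 3/109·(0.970600+0.945400+0.937200+0.913100+0.889700))/(1+3/109) = 1697/2000 ≈ 0.848500
step 7 [7y] bond c/1=9/100: DF=(1380703/1000000 − 9/100·(0.970600+0.945400+0.937200+0.913100+0.889700+0.848500))/(1+9/100) = 4061/5000 ≈ 0.812200
step 8 [8y] swap r/1=2125/71042: DF=(1 − 2125/71042·(0.970600+0.945400+0.937200+0.913100+0.889700+0.848500+0.812200))/(1+2125/71042) = 63/80 ≈ 0.787500

1 1 4853/5000
2 2 4727/5000
3 3 2343/2500
4 4 9131/10000
5 5 8897/10000
6 6 1697/2000
7 7 4061/5000
8 8 63/80
f(4y,5y) = ((9131/10000)/(8897/10000) − 1)/(1) = 234/8897 ≈ 2.6301%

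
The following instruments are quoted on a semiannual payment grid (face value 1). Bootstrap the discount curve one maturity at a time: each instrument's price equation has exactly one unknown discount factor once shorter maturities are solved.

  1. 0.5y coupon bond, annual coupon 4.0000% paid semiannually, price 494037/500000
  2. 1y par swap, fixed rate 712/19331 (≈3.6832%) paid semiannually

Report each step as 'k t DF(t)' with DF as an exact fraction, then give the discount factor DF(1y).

1 1/2 9687/10000
2 1 2411/2500
DF(1y) = 2411/2500 ≈ 0.964400

step 1 [0.5y] bond c/2=1/50: DF=(494037/500000 − 1/50·(0))/(1+1/50) = 9687/10000 ≈ 0.968700
step 2 [1y] swap r/2=356/19331: DF=(1 − 356/19331·(0.968700))/(1+356/19331) = 2411/2500 ≈ 0.964400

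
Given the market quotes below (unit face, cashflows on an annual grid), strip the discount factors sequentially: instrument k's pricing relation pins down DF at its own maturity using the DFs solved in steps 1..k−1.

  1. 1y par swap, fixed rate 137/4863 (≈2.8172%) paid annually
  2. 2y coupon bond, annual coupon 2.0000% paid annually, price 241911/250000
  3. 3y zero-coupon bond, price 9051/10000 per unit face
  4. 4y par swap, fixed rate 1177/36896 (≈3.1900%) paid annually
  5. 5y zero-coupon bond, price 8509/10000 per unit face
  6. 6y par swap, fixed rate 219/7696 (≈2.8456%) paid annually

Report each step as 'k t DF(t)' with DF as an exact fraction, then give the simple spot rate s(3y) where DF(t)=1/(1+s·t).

step 1 [1y] swap r/1=137/4863: DF=(1 − 137/4863·(0))/(1+137/4863) = 4863/5000 ≈ 0.972600
step 2 [2y] bond c/1=1/50: DF=(241911/250000 − 1/50·(0.972600))/(1+1/50) = 581/625 ≈ 0.929600
step 3 [3y] zero: DF = P = 9051/10000 ≈ 0.905100
step 4 [4y] swap r/1=1177/36896: DF=(1 − 1177/36896·(0.972600+0.929600+0.905100))/(1+1177/36896) = 8823/10000 ≈ 0.882300
step 5 [5y] zero: DF = P = 8509/10000 ≈ 0.850900
step 6 [6y] swap r/1=219/7696: DF=(1 − 219/7696·(0.972600+0.929600+0.905100+0.882300+0.850900))/(1+219/7696) = 8467/10000 ≈ 0.846700

1 1 4863/5000
2 2 581/625
3 3 9051/10000
4 4 8823/10000
5 5 8509/10000
6 6 8467/10000
s(3y) = (1/(9051/10000) − 1)/(3) = 949/27153 ≈ 3.4950%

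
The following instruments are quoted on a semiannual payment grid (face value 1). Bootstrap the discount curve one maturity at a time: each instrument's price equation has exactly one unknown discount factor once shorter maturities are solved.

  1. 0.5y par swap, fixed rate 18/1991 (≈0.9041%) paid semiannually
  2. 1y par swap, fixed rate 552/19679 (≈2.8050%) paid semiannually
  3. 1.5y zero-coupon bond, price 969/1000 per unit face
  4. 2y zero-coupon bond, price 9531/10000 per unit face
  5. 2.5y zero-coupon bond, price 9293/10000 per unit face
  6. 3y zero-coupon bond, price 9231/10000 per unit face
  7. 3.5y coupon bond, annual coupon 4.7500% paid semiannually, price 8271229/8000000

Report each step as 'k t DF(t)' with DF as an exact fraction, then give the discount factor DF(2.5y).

1 1/2 1991/2000
2 1 2431/2500
3 3/2 969/1000
4 2 9531/10000
5 5/2 9293/10000
6 3 9231/10000
7 7/2 8767/10000
DF(2.5y) = 9293/10000 ≈ 0.929300

step 1 [0.5y] swap r/2=9/1991: DF=(1 − 9/1991·(0))/(1+9/1991) = 1991/2000 ≈ 0.995500
step 2 [1y] swap r/2=276/19679: DF=(1 − 276/19679·(0.995500))/(1+276/19679) = 2431/2500 ≈ 0.972400
step 3 [1.5y] zero: DF = P = 969/1000 ≈ 0.969000
step 4 [2y] zero: DF = P = 9531/10000 ≈ 0.953100
step 5 [2.5y] zero: DF = P = 9293/10000 ≈ 0.929300
step 6 [3y] zero: DF = P = 9231/10000 ≈ 0.923100
step 7 [3.5y] bond c/2=19/800: DF=(8271229/8000000 − 19/800·(0.995500+0.972400+0.969000+0.953100+0.929300+0.923100))/(1+19/800) = 8767/10000 ≈ 0.876700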